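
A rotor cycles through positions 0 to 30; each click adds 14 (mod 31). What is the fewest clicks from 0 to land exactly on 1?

14·20 = 280 = 9·31 + 1, so 14⁻¹ ≡ 20 (mod 31).

20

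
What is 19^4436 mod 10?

The units digit of 19^n cycles with period 2: 9, 1, …
4436 leaves remainder 0 on division by 2, so 19^4436 ends in 1.

1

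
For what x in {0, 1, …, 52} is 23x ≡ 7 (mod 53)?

23⁻¹ ≡ 30 (mod 53) because 23·30 = 690 = 13·53 + 1.
Multiplying both sides by 30: x ≡ 30·7 = 210 ≡ 51 (mod 53).

51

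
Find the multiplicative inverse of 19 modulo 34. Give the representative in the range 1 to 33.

9

19·9 = 171 = 5·34 + 1, so 19⁻¹ ≡ 9 (mod 34).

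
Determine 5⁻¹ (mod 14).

3

5·3 = 15 = 1·14 + 1, so 5⁻¹ ≡ 3 (mod 14).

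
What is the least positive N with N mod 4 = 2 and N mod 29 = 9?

38

x ≡ 2 (mod 4) gives x ∈ {2, 6, 10, 14, 18, 22, 26, 30, …}.
The first of these with x mod 29 = 9 is 38.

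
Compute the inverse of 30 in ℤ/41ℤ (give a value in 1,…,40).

41 = 1·30 + 11
30 = 2·11 + 8
11 = 1·8 + 3
8 = 2·3 + 2
3 = 1·2 + 1
2 = 2·1 + 0
Back-substituting gives 30·26 ≡ 1 (mod 41).

26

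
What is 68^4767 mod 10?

2

The units digit of 68^n cycles with period 4: 8, 4, 2, 6, …
4767 mod 4 = 3, so the last digit matches 8^3 = 2.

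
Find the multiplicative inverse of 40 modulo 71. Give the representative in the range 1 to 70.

71 = 1·40 + 31
40 = 1·31 + 9
31 = 3·9 + 4
9 = 2·4 + 1
4 = 4·1 + 0
Back-substituting gives 40·16 ≡ 1 (mod 71).

16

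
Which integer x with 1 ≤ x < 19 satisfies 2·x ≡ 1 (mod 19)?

2·10 = 20 = 1·19 + 1, so 2⁻¹ ≡ 10 (mod 19).

10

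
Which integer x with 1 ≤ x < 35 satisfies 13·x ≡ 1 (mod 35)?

35 = 2·13 + 9
13 = 1·9 + 4
9 = 2·4 + 1
4 = 4·1 + 0
Back-substituting gives 13·27 ≡ 1 (mod 35).

27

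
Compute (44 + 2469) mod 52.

2469 = 47·52 + 25, so 2469 mod 52 = 25.
(44 + 25) mod 52 = 17.

17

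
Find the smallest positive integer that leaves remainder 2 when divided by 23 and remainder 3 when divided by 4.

71

x ≡ 3 (mod 4) gives x ∈ {3, 7, 11, 15, 19, 23, 27, 31, …}.
The first of these with x mod 23 = 2 is 71.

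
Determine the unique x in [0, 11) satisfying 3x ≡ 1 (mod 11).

4

The inverse of 3 mod 11 is 4 (since 3·4 = 12 ≡ 1).
Multiplying both sides by 4: x ≡ 4·1 = 4 ≡ 4 (mod 11).
Check: 3·4 = 12 = 1·11 + 1.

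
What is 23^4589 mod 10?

Last digits of 3^n: 3, 9, 7, 1 (period 4).
4589 leaves remainder 1 on division by 4, so 23^4589 ends in 3.

3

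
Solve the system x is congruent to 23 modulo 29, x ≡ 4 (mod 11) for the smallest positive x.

81

x ≡ 4 (mod 11) gives x ∈ {4, 15, 26, 37, 48, 59, 70, 81}.
The first of these with x mod 29 = 23 is 81.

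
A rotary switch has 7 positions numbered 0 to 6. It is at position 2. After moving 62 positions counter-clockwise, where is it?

Dividing 62 by 7 gives quotient 8 and remainder 6.
(2 − 6) mod 7 = 3.

3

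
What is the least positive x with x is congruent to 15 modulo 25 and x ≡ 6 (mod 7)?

x ≡ 6 (mod 7) gives x ∈ {6, 13, 20, 27, 34, 41, 48, 55, …}.
The first of these with x mod 25 = 15 is 90.

90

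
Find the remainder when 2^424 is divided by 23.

18

By repeated squaring mod 23: 2^1≡2, 2^2≡4, 2^4≡16, 2^8≡3, 2^16≡9, 2^32≡12, 2^64≡6, 2^128≡13, 2^256≡8.
424 = 8 + 32 + 128 + 256, so 2^424 ≡ 3·12·13·8 ≡ 18 (mod 23).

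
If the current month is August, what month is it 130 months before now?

October

130 − 10·12 = 10, so 130 ≡ 10 (mod 12).
August − 10 months → October.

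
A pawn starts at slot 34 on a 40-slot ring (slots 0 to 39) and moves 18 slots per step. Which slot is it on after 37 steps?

37·18 = 666.
666 − 16·40 = 26, so 666 ≡ 26 (mod 40).
(34 + 26) mod 40 = 20.

20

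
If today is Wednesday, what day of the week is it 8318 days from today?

8318 = 1188·7 + 2, so 8318 mod 7 = 2.
Wednesday + 2 days → Friday.

Friday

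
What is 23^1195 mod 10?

Powers of 3 mod 10 repeat with period 4: 3, 9, 7, 1.
1195 mod 4 = 3, so the last digit matches 3^3 = 7.

7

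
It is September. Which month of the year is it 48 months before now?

48 = 4·12 + 0, so 48 mod 12 = 0.
September − 0 months → September.

September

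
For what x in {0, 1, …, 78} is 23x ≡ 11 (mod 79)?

The inverse of 23 mod 79 is 55 (since 23·55 = 1265 ≡ 1).
Multiplying both sides by 55: x ≡ 55·11 = 605 ≡ 52 (mod 79).

52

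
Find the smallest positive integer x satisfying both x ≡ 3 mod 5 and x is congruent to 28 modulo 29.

28

x ≡ 3 (mod 5) gives x ∈ {3, 8, 13, 18, 23, 28}.
The first of these with x mod 29 = 28 is 28.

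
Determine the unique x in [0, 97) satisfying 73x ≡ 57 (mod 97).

The inverse of 73 mod 97 is 4 (since 73·4 = 292 ≡ 1).
Multiplying both sides by 4: x ≡ 4·57 = 228 ≡ 34 (mod 97).

34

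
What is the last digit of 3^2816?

1

Powers of 3 mod 10 repeat with period 4: 3, 9, 7, 1.
2816 mod 4 = 0, so the last digit matches 3^4 = 1.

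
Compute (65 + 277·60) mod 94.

47

277·60 = 16620.
16620 − 176·94 = 76, so 16620 ≡ 76 (mod 94).
(65 + 76) mod 94 = 47.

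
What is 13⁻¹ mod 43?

10

43 = 3·13 + 4
13 = 3·4 + 1
4 = 4·1 + 0
Back-substituting gives 13·10 ≡ 1 (mod 43).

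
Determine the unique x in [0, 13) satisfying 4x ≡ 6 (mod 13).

8

The inverse of 4 mod 13 is 10 (since 4·10 = 40 ≡ 1).
So x ≡ 10·6 = 60 ≡ 8 (mod 13).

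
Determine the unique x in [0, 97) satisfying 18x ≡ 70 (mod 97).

18⁻¹ ≡ 27 (mod 97) because 18·27 = 486 = 5·97 + 1.
So x ≡ 27·70 = 1890 ≡ 47 (mod 97).

47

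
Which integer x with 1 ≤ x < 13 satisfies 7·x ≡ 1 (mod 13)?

7·2 = 14 = 1·13 + 1, so 7⁻¹ ≡ 2 (mod 13).

2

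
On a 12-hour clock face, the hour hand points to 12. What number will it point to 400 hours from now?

400 = 33·12 + 4, so 400 mod 12 = 4.
12 + 4 → 4 on a 12-hour dial.

4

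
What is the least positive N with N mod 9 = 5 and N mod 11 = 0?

Since 11·5 ≡ 1 (mod 9), take x = 0 + 11·((5−0)·5 mod 9) = 0 + 11·7 = 77.
Check: 77 mod 9 = 5, 77 mod 11 = 0.

77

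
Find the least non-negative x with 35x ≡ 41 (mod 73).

35⁻¹ ≡ 48 (mod 73) because 35·48 = 1680 = 23·73 + 1.
Multiplying both sides by 48: x ≡ 48·41 = 1968 ≡ 70 (mod 73).
Check: 35·70 = 2450 = 33·73 + 41.

70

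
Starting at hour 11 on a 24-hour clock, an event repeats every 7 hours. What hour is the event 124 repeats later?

124·7 = 868.
868 = 36·24 + 4, so 868 mod 24 = 4.
(11 + 4) mod 24 = 15.

15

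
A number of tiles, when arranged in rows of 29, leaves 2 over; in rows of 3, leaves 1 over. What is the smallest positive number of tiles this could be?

Since 3·10 ≡ 1 (mod 29), take x = 1 + 3·((2−1)·10 mod 29) = 1 + 3·10 = 31.
Check: 31 mod 29 = 2, 31 mod 3 = 1.

31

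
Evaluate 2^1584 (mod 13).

1

Successive squares of 2 mod 13: 2^1≡2, 2^2≡4, 2^4≡3, 2^8≡9, 2^16≡3, 2^32≡9, 2^64≡3, 2^128≡9, 2^256≡3, 2^512≡9, 2^1024≡3.
1584 = 16 + 32 + 512 + 1024, so 2^1584 ≡ 3·9·9·3 ≡ 1 (mod 13).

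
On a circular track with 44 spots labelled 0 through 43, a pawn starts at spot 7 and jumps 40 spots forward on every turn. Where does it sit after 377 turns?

39

377·40 = 15080.
15080 mod 44 = 32 (since 342·44 = 15048).
(7 + 32) mod 44 = 39.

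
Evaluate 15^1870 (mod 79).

Square-and-reduce mod 79: 15^1≡15, 15^2≡67, 15^4≡65, 15^8≡38, 15^16≡22, 15^32≡10, 15^64≡21, 15^128≡46, 15^256≡62, 15^512≡52, 15^1024≡18.
Since 1870 = 2 + 4 + 8 + 64 + 256 + 512 + 1024 in binary, 15^1870 ≡ 67·65·38·21·62·52·18 ≡ 46 (mod 79).

46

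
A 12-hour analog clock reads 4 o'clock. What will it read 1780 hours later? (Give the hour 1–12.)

1780 − 148·12 = 4, so 1780 ≡ 4 (mod 12).
4 + 4 → 8 on a 12-hour dial.

8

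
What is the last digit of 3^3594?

9

Powers of 3 mod 10 repeat with period 4: 3, 9, 7, 1.
3594 mod 4 = 2, so the last digit matches 3^2 = 9.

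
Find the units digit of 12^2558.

The units digit of 12^n cycles with period 4: 2, 4, 8, 6, …
2558 leaves remainder 2 on division by 4, so 12^2558 ends in 4.

4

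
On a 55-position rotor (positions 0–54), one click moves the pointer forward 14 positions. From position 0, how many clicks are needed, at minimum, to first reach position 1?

14·4 = 56 = 1·55 + 1, so 14⁻¹ ≡ 4 (mod 55).

4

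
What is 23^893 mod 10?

The units digit of 23^n cycles with period 4: 3, 9, 7, 1, …
893 leaves remainder 1 on division by 4, so 23^893 ends in 3.

3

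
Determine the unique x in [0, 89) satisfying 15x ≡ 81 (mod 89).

The inverse of 15 mod 89 is 6 (since 15·6 = 90 ≡ 1).
So x ≡ 6·81 = 486 ≡ 41 (mod 89).
Check: 15·41 = 615 = 6·89 + 81.

41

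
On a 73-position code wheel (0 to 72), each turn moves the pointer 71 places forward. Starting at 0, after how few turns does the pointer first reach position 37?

71⁻¹ ≡ 36 (mod 73) because 71·36 = 2556 = 35·73 + 1.
So x ≡ 36·37 = 1332 ≡ 18 (mod 73).

18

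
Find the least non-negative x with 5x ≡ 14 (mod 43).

5⁻¹ ≡ 26 (mod 43) because 5·26 = 130 = 3·43 + 1.
So x ≡ 26·14 = 364 ≡ 20 (mod 43).

20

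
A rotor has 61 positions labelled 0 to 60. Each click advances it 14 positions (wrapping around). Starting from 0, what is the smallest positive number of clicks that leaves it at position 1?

61 = 4·14 + 5
14 = 2·5 + 4
5 = 1·4 + 1
4 = 4·1 + 0
Back-substituting gives 14·48 ≡ 1 (mod 61).

48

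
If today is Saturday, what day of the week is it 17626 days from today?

17626 − 2518·7 = 0, so 17626 ≡ 0 (mod 7).
Saturday + 0 days → Saturday.

Saturday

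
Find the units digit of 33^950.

9

Last digits of 3^n: 3, 9, 7, 1 (period 4).
950 mod 4 = 2, so the last digit matches 3^2 = 9.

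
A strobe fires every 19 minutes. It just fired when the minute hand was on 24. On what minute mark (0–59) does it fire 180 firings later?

24

180·19 = 3420.
3420 = 57·60 + 0, so 3420 mod 60 = 0.
(24 + 0) mod 60 = 24.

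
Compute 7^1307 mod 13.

By repeated squaring mod 13: 7^1≡7, 7^2≡10, 7^4≡9, 7^8≡3, 7^16≡9, 7^32≡3, 7^64≡9, 7^128≡3, 7^256≡9, 7^512≡3, 7^1024≡9.
Since 1307 = 1 + 2 + 8 + 16 + 256 + 1024 in binary, 7^1307 ≡ 7·10·3·9·9·9 ≡ 2 (mod 13).

2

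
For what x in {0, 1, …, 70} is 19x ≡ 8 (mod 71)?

49

19⁻¹ ≡ 15 (mod 71) because 19·15 = 285 = 4·71 + 1.
Multiplying both sides by 15: x ≡ 15·8 = 120 ≡ 49 (mod 71).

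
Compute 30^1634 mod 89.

68

Square-and-reduce mod 89: 30^1≡30, 30^2≡10, 30^4≡11, 30^8≡32, 30^16≡45, 30^32≡67, 30^64≡39, 30^128≡8, 30^256≡64, 30^512≡2, 30^1024≡4.
1634 = 2 + 32 + 64 + 512 + 1024, so 30^1634 ≡ 10·67·39·2·4 ≡ 68 (mod 89).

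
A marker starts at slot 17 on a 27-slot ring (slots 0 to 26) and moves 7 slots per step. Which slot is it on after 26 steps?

10

26·7 = 182.
182 = 6·27 + 20, so 182 mod 27 = 20.
(17 + 20) mod 27 = 10.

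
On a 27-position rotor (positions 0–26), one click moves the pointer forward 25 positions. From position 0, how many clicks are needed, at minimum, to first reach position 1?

13

27 = 1·25 + 2
25 = 12·2 + 1
2 = 2·1 + 0
Back-substituting gives 25·13 ≡ 1 (mod 27).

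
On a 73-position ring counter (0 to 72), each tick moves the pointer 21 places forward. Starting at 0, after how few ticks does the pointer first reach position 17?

46

21⁻¹ ≡ 7 (mod 73) because 21·7 = 147 = 2·73 + 1.
Multiplying both sides by 7: x ≡ 7·17 = 119 ≡ 46 (mod 73).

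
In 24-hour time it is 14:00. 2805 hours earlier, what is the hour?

17

2805 = 116·24 + 21, so 2805 mod 24 = 21.
(14 − 21) mod 24 = 17.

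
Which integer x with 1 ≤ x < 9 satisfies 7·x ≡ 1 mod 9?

7·4 = 28 = 3·9 + 1, so 7⁻¹ ≡ 4 (mod 9).

4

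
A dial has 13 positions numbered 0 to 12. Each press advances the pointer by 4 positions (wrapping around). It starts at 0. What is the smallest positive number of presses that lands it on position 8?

2

The inverse of 4 mod 13 is 10 (since 4·10 = 40 ≡ 1).
So x ≡ 10·8 = 80 ≡ 2 (mod 13).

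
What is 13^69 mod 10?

The units digit of 13^n cycles with period 4: 3, 9, 7, 1, …
69 mod 4 = 1, so the last digit matches 3^1 = 3.

3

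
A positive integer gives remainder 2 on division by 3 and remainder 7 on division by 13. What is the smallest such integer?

x ≡ 2 (mod 3) gives x ∈ {2, 5, 8, 11, 14, 17, 20}.
The first of these with x mod 13 = 7 is 20.

20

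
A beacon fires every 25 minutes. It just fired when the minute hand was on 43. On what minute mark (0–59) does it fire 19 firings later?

19·25 = 475.
Dividing 475 by 60 gives quotient 7 and remainder 55.
(43 + 55) mod 60 = 38.

38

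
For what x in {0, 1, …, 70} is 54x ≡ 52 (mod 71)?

22

54⁻¹ ≡ 25 (mod 71) because 54·25 = 1350 = 19·71 + 1.
Multiplying both sides by 25: x ≡ 25·52 = 1300 ≡ 22 (mod 71).
Check: 54·22 = 1188 = 16·71 + 52.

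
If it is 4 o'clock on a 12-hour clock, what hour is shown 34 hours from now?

2

34 mod 12 = 10 (since 2·12 = 24).
4 + 10 → 2 on a 12-hour dial.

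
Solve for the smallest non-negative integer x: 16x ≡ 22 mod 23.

16⁻¹ ≡ 13 (mod 23) because 16·13 = 208 = 9·23 + 1.
So x ≡ 13·22 = 286 ≡ 10 (mod 23).

10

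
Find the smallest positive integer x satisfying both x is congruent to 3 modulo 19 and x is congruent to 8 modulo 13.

Since 13·3 ≡ 1 (mod 19), take x = 8 + 13·((3−8)·3 mod 19) = 8 + 13·4 = 60.
Check: 60 mod 19 = 3, 60 mod 13 = 8.

60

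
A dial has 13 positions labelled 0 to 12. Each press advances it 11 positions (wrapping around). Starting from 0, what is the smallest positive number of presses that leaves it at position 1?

6

11·6 = 66 = 5·13 + 1, so 11⁻¹ ≡ 6 (mod 13).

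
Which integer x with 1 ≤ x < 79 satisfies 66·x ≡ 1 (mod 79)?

6

79 = 1·66 + 13
66 = 5·13 + 1
13 = 13·1 + 0
Back-substituting gives 66·6 ≡ 1 (mod 79).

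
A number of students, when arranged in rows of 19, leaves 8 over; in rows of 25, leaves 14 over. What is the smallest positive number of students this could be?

x ≡ 8 (mod 19) gives x ∈ {8, 27, 46, 65, 84, 103, 122, 141, …}.
The first of these with x mod 25 = 14 is 464.

464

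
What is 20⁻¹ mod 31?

20·14 = 280 = 9·31 + 1, so 20⁻¹ ≡ 14 (mod 31).

14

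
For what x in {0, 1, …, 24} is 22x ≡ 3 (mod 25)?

24

22⁻¹ ≡ 8 (mod 25) because 22·8 = 176 = 7·25 + 1.
Multiplying both sides by 8: x ≡ 8·3 = 24 ≡ 24 (mod 25).
Check: 22·24 = 528 = 21·25 + 3.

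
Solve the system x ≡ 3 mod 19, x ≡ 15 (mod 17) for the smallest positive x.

117

Since 17·9 ≡ 1 (mod 19), take x = 15 + 17·((3−15)·9 mod 19) = 15 + 17·6 = 117.
Check: 117 mod 19 = 3, 117 mod 17 = 15.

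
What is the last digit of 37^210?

The units digit of 37^n cycles with period 4: 7, 9, 3, 1, …
210 leaves remainder 2 on division by 4, so 37^210 ends in 9.

9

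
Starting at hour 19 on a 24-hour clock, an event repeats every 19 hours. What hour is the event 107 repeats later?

12

107·19 = 2033.
Dividing 2033 by 24 gives quotient 84 and remainder 17.
(19 + 17) mod 24 = 12.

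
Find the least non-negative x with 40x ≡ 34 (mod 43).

The inverse of 40 mod 43 is 14 (since 40·14 = 560 ≡ 1).
So x ≡ 14·34 = 476 ≡ 3 (mod 43).

3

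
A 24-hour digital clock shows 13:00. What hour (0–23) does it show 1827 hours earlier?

10

Dividing 1827 by 24 gives quotient 76 and remainder 3.
(13 − 3) mod 24 = 10.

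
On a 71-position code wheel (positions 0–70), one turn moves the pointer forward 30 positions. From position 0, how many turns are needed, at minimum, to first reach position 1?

30·45 = 1350 = 19·71 + 1, so 30⁻¹ ≡ 45 (mod 71).

45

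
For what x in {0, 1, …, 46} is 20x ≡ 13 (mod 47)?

20⁻¹ ≡ 40 (mod 47) because 20·40 = 800 = 17·47 + 1.
So x ≡ 40·13 = 520 ≡ 3 (mod 47).
Check: 20·3 = 60 = 1·47 + 13.

3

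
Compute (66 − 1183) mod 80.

Dividing 1183 by 80 gives quotient 14 and remainder 63.
(66 − 63) mod 80 = 3.

3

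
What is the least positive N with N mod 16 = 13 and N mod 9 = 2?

x ≡ 2 (mod 9) gives x ∈ {2, 11, 20, 29}.
The first of these with x mod 16 = 13 is 29.

29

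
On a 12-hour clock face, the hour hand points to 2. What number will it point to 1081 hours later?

3

1081 mod 12 = 1 (since 90·12 = 1080).
2 + 1 → 3 on a 12-hour dial.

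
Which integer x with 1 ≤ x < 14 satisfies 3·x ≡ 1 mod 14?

5

14 = 4·3 + 2
3 = 1·2 + 1
2 = 2·1 + 0
Back-substituting gives 3·5 ≡ 1 (mod 14).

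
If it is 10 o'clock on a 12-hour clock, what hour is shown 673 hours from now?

11

673 − 56·12 = 1, so 673 ≡ 1 (mod 12).
10 + 1 → 11 on a 12-hour dial.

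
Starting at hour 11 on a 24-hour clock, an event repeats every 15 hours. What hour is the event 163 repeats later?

8

163·15 = 2445.
2445 − 101·24 = 21, so 2445 ≡ 21 (mod 24).
(11 + 21) mod 24 = 8.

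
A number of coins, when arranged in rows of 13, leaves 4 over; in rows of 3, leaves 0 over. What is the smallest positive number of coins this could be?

30

x ≡ 0 (mod 3) gives x ∈ {0, 3, 6, 9, 12, 15, 18, 21, …}.
The first of these with x mod 13 = 4 is 30.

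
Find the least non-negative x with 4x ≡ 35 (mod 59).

53

4⁻¹ ≡ 15 (mod 59) because 4·15 = 60 = 1·59 + 1.
So x ≡ 15·35 = 525 ≡ 53 (mod 59).
Check: 4·53 = 212 = 3·59 + 35.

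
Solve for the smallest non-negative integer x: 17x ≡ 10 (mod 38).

The inverse of 17 mod 38 is 9 (since 17·9 = 153 ≡ 1).
Multiplying both sides by 9: x ≡ 9·10 = 90 ≡ 14 (mod 38).

14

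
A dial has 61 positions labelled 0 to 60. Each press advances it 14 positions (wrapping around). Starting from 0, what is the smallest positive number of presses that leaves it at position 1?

48

14·48 = 672 = 11·61 + 1, so 14⁻¹ ≡ 48 (mod 61).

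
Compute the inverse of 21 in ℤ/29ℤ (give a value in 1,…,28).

18

29 = 1·21 + 8
21 = 2·8 + 5
8 = 1·5 + 3
5 = 1·3 + 2
3 = 1·2 + 1
2 = 2·1 + 0
Back-substituting gives 21·18 ≡ 1 (mod 29).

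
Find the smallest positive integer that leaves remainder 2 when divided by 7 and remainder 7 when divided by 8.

23

Since 8·1 ≡ 1 (mod 7), take x = 7 + 8·((2−7)·1 mod 7) = 7 + 8·2 = 23.
Check: 23 mod 7 = 2, 23 mod 8 = 7.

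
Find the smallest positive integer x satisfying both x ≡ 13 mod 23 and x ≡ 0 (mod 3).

36

Since 3·8 ≡ 1 (mod 23), take x = 0 + 3·((13−0)·8 mod 23) = 0 + 3·12 = 36.
Check: 36 mod 23 = 13, 36 mod 3 = 0.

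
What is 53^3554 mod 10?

Powers of 3 mod 10 repeat with period 4: 3, 9, 7, 1.
3554 leaves remainder 2 on division by 4, so 53^3554 ends in 9.

9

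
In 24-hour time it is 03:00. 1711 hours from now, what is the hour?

Dividing 1711 by 24 gives quotient 71 and remainder 7.
(3 + 7) mod 24 = 10.

10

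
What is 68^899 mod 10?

Powers of 8 mod 10 repeat with period 4: 8, 4, 2, 6.
899 leaves remainder 3 on division by 4, so 68^899 ends in 2.

2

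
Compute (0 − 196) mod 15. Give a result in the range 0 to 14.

196 = 13·15 + 1, so 196 mod 15 = 1.
(0 − 1) mod 15 = 14.

14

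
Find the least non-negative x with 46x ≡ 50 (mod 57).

11

The inverse of 46 mod 57 is 31 (since 46·31 = 1426 ≡ 1).
So x ≡ 31·50 = 1550 ≡ 11 (mod 57).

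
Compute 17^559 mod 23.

By repeated squaring mod 23: 17^1≡17, 17^2≡13, 17^4≡8, 17^8≡18, 17^16≡2, 17^32≡4, 17^64≡16, 17^128≡3, 17^256≡9, 17^512≡12.
Since 559 = 1 + 2 + 4 + 8 + 32 + 512 in binary, 17^559 ≡ 17·13·8·18·4·12 ≡ 7 (mod 23).

7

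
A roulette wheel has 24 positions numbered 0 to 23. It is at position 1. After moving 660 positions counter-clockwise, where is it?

13

Dividing 660 by 24 gives quotient 27 and remainder 12.
(1 − 12) mod 24 = 13.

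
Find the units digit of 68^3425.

8

Powers of 8 mod 10 repeat with period 4: 8, 4, 2, 6.
3425 mod 4 = 1, so the last digit matches 8^1 = 8.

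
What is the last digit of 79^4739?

Last digits of 9^n: 9, 1 (period 2).
4739 leaves remainder 1 on division by 2, so 79^4739 ends in 9.

9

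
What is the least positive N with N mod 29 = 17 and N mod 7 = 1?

162

x ≡ 1 (mod 7) gives x ∈ {1, 8, 15, 22, 29, 36, 43, 50, …}.
The first of these with x mod 29 = 17 is 162.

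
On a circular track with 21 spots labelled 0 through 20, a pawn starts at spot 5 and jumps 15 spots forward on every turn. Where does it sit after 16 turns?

14

16·15 = 240.
240 − 11·21 = 9, so 240 ≡ 9 (mod 21).
(5 + 9) mod 21 = 14.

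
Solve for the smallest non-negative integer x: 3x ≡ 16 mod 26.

14

The inverse of 3 mod 26 is 9 (since 3·9 = 27 ≡ 1).
Multiplying both sides by 9: x ≡ 9·16 = 144 ≡ 14 (mod 26).
Check: 3·14 = 42 = 1·26 + 16.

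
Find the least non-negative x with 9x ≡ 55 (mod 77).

The inverse of 9 mod 77 is 60 (since 9·60 = 540 ≡ 1).
So x ≡ 60·55 = 3300 ≡ 66 (mod 77).

66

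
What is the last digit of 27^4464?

Last digits of 7^n: 7, 9, 3, 1 (period 4).
4464 leaves remainder 0 on division by 4, so 27^4464 ends in 1.

1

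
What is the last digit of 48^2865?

8

Last digits of 8^n: 8, 4, 2, 6 (period 4).
2865 leaves remainder 1 on division by 4, so 48^2865 ends in 8.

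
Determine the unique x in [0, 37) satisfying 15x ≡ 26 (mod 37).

15⁻¹ ≡ 5 (mod 37) because 15·5 = 75 = 2·37 + 1.
So x ≡ 5·26 = 130 ≡ 19 (mod 37).
Check: 15·19 = 285 = 7·37 + 26.

19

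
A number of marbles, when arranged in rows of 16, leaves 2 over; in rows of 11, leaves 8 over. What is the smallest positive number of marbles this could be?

x ≡ 8 (mod 11) gives x ∈ {8, 19, 30, 41, 52, 63, 74, 85, …}.
The first of these with x mod 16 = 2 is 162.

162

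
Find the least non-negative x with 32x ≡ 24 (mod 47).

36

32⁻¹ ≡ 25 (mod 47) because 32·25 = 800 = 17·47 + 1.
So x ≡ 25·24 = 600 ≡ 36 (mod 47).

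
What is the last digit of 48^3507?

Powers of 8 mod 10 repeat with period 4: 8, 4, 2, 6.
3507 mod 4 = 3, so the last digit matches 8^3 = 2.

2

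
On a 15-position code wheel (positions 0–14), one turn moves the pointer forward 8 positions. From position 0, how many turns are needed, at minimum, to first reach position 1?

15 = 1·8 + 7
8 = 1·7 + 1
7 = 7·1 + 0
Back-substituting gives 8·2 ≡ 1 (mod 15).

2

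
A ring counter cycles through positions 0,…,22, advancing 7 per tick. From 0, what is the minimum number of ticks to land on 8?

11

The inverse of 7 mod 23 is 10 (since 7·10 = 70 ≡ 1).
So x ≡ 10·8 = 80 ≡ 11 (mod 23).
Check: 7·11 = 77 = 3·23 + 8.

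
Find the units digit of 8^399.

2

The units digit of 8^n cycles with period 4: 8, 4, 2, 6, …
399 mod 4 = 3, so the last digit matches 8^3 = 2.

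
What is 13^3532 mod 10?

Powers of 3 mod 10 repeat with period 4: 3, 9, 7, 1.
3532 leaves remainder 0 on division by 4, so 13^3532 ends in 1.

1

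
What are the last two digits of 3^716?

Successive squares of 3 mod 100: 3^1≡3, 3^2≡9, 3^4≡81, 3^8≡61, 3^16≡21, 3^32≡41, 3^64≡81, 3^128≡61, 3^256≡21, 3^512≡41.
Since 716 = 4 + 8 + 64 + 128 + 512 in binary, 3^716 ≡ 81·61·81·61·41 ≡ 21 (mod 100).

21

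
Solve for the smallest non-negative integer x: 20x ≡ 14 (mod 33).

20⁻¹ ≡ 5 (mod 33) because 20·5 = 100 = 3·33 + 1.
So x ≡ 5·14 = 70 ≡ 4 (mod 33).

4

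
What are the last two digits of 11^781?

Successive squares of 11 mod 100: 11^1≡11, 11^2≡21, 11^4≡41, 11^8≡81, 11^16≡61, 11^32≡21, 11^64≡41, 11^128≡81, 11^256≡61, 11^512≡21.
Since 781 = 1 + 4 + 8 + 256 + 512 in binary, 11^781 ≡ 11·41·81·61·21 ≡ 11 (mod 100).

11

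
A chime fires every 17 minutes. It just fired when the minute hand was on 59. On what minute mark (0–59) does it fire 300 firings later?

300·17 = 5100.
5100 = 85·60 + 0, so 5100 mod 60 = 0.
(59 + 0) mod 60 = 59.

59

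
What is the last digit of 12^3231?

8

Last digits of 2^n: 2, 4, 8, 6 (period 4).
3231 mod 4 = 3, so the last digit matches 2^3 = 8.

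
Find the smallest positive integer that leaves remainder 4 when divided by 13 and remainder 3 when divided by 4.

43

x ≡ 3 (mod 4) gives x ∈ {3, 7, 11, 15, 19, 23, 27, 31, …}.
The first of these with x mod 13 = 4 is 43.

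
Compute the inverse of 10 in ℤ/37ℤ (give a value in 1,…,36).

10·26 = 260 = 7·37 + 1, so 10⁻¹ ≡ 26 (mod 37).

26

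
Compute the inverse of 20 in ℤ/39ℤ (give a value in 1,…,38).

2

20·2 = 40 = 1·39 + 1, so 20⁻¹ ≡ 2 (mod 39).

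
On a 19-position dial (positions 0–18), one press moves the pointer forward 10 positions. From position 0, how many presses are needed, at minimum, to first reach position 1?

19 = 1·10 + 9
10 = 1·9 + 1
9 = 9·1 + 0
Back-substituting gives 10·2 ≡ 1 (mod 19).

2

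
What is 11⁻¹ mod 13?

11·6 = 66 = 5·13 + 1, so 11⁻¹ ≡ 6 (mod 13).

6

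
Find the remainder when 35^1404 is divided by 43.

11

Square-and-reduce mod 43: 35^1≡35, 35^2≡21, 35^4≡11, 35^8≡35, 35^16≡21, 35^32≡11, 35^64≡35, 35^128≡21, 35^256≡11, 35^512≡35, 35^1024≡21.
1404 = 4 + 8 + 16 + 32 + 64 + 256 + 1024, so 35^1404 ≡ 11·35·21·11·35·11·21 ≡ 11 (mod 43).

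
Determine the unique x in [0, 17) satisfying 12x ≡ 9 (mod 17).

12⁻¹ ≡ 10 (mod 17) because 12·10 = 120 = 7·17 + 1.
Multiplying both sides by 10: x ≡ 10·9 = 90 ≡ 5 (mod 17).

5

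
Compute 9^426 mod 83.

By repeated squaring mod 83: 9^1≡9, 9^2≡81, 9^4≡4, 9^8≡16, 9^16≡7, 9^32≡49, 9^64≡77, 9^128≡36, 9^256≡51.
426 = 2 + 8 + 32 + 128 + 256, so 9^426 ≡ 81·16·49·36·51 ≡ 7 (mod 83).

7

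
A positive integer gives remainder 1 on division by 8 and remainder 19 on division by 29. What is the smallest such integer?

x ≡ 1 (mod 8) gives x ∈ {1, 9, 17, 25, 33, 41, 49, 57, …}.
The first of these with x mod 29 = 19 is 193.

193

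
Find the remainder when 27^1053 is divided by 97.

12

Square-and-reduce mod 97: 27^1≡27, 27^2≡50, 27^4≡75, 27^8≡96, 27^16≡1, 27^32≡1, 27^64≡1, 27^128≡1, 27^256≡1, 27^512≡1, 27^1024≡1.
Since 1053 = 1 + 4 + 8 + 16 + 1024 in binary, 27^1053 ≡ 27·75·96·1·1 ≡ 12 (mod 97).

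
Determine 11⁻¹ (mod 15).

15 = 1·11 + 4
11 = 2·4 + 3
4 = 1·3 + 1
3 = 3·1 + 0
Back-substituting gives 11·11 ≡ 1 (mod 15).

11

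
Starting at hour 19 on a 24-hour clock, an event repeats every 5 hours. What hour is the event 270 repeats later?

270·5 = 1350.
1350 mod 24 = 6 (since 56·24 = 1344).
(19 + 6) mod 24 = 1.

1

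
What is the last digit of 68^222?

4

Last digits of 8^n: 8, 4, 2, 6 (period 4).
222 leaves remainder 2 on division by 4, so 68^222 ends in 4.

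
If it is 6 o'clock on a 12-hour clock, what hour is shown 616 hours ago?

616 − 51·12 = 4, so 616 ≡ 4 (mod 12).
6 − 4 → 2 on a 12-hour dial.

2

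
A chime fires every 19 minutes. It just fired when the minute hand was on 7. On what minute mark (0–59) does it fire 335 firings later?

12

335·19 = 6365.
Dividing 6365 by 60 gives quotient 106 and remainder 5.
(7 + 5) mod 60 = 12.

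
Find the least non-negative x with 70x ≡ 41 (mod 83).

The inverse of 70 mod 83 is 51 (since 70·51 = 3570 ≡ 1).
Multiplying both sides by 51: x ≡ 51·41 = 2091 ≡ 16 (mod 83).

16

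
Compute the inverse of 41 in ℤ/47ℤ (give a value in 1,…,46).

47 = 1·41 + 6
41 = 6·6 + 5
6 = 1·5 + 1
5 = 5·1 + 0
Back-substituting gives 41·39 ≡ 1 (mod 47).

39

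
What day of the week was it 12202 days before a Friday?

12202 = 1743·7 + 1, so 12202 mod 7 = 1.
Friday − 1 day → Thursday.

Thursday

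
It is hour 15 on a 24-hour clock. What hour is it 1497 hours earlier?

6

Dividing 1497 by 24 gives quotient 62 and remainder 9.
(15 − 9) mod 24 = 6.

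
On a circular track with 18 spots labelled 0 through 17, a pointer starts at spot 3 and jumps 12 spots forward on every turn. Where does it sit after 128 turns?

9

128·12 = 1536.
Dividing 1536 by 18 gives quotient 85 and remainder 6.
(3 + 6) mod 18 = 9.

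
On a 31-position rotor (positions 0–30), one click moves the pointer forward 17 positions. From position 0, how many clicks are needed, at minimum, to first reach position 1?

11

31 = 1·17 + 14
17 = 1·14 + 3
14 = 4·3 + 2
3 = 1·2 + 1
2 = 2·1 + 0
Back-substituting gives 17·11 ≡ 1 (mod 31).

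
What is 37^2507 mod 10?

Powers of 7 mod 10 repeat with period 4: 7, 9, 3, 1.
2507 mod 4 = 3, so the last digit matches 7^3 = 3.

3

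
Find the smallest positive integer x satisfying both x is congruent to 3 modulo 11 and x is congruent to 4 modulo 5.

x ≡ 4 (mod 5) gives x ∈ {4, 9, 14}.
The first of these with x mod 11 = 3 is 14.

14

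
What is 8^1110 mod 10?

4

The units digit of 8^n cycles with period 4: 8, 4, 2, 6, …
1110 leaves remainder 2 on division by 4, so 8^1110 ends in 4.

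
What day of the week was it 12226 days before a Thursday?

12226 = 1746·7 + 4, so 12226 mod 7 = 4.
Thursday − 4 days → Sunday.

Sunday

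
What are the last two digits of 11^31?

11

Successive squares of 11 mod 100: 11^1≡11, 11^2≡21, 11^4≡41, 11^8≡81, 11^16≡61.
Since 31 = 1 + 2 + 4 + 8 + 16 in binary, 11^31 ≡ 11·21·41·81·61 ≡ 11 (mod 100).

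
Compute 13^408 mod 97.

22

By repeated squaring mod 97: 13^1≡13, 13^2≡72, 13^4≡43, 13^8≡6, 13^16≡36, 13^32≡35, 13^64≡61, 13^128≡35, 13^256≡61.
408 = 8 + 16 + 128 + 256, so 13^408 ≡ 6·36·35·61 ≡ 22 (mod 97).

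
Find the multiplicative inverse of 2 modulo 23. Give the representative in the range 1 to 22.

2·12 = 24 = 1·23 + 1, so 2⁻¹ ≡ 12 (mod 23).

12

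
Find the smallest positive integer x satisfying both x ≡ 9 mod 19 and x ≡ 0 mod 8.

104

x ≡ 0 (mod 8) gives x ∈ {0, 8, 16, 24, 32, 40, 48, 56, …}.
The first of these with x mod 19 = 9 is 104.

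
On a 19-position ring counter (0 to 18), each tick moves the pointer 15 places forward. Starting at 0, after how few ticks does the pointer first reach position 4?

18

The inverse of 15 mod 19 is 14 (since 15·14 = 210 ≡ 1).
Multiplying both sides by 14: x ≡ 14·4 = 56 ≡ 18 (mod 19).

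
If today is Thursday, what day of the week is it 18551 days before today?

Wednesday

18551 − 2650·7 = 1, so 18551 ≡ 1 (mod 7).
Thursday − 1 day → Wednesday.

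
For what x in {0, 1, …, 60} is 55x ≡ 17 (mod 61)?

48

The inverse of 55 mod 61 is 10 (since 55·10 = 550 ≡ 1).
Multiplying both sides by 10: x ≡ 10·17 = 170 ≡ 48 (mod 61).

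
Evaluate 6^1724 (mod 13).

3

Square-and-reduce mod 13: 6^1≡6, 6^2≡10, 6^4≡9, 6^8≡3, 6^16≡9, 6^32≡3, 6^64≡9, 6^128≡3, 6^256≡9, 6^512≡3, 6^1024≡9.
1724 = 4 + 8 + 16 + 32 + 128 + 512 + 1024, so 6^1724 ≡ 9·3·9·3·3·3·9 ≡ 3 (mod 13).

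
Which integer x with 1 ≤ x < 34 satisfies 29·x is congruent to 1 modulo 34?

27

34 = 1·29 + 5
29 = 5·5 + 4
5 = 1·4 + 1
4 = 4·1 + 0
Back-substituting gives 29·27 ≡ 1 (mod 34).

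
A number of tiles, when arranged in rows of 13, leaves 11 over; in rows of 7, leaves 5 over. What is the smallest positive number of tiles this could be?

x ≡ 5 (mod 7) gives x ∈ {5, 12, 19, 26, 33, 40, 47, 54, …}.
The first of these with x mod 13 = 11 is 89.

89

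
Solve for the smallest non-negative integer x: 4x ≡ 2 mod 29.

15

The inverse of 4 mod 29 is 22 (since 4·22 = 88 ≡ 1).
Multiplying both sides by 22: x ≡ 22·2 = 44 ≡ 15 (mod 29).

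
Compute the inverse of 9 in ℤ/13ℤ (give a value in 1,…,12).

13 = 1·9 + 4
9 = 2·4 + 1
4 = 4·1 + 0
Back-substituting gives 9·3 ≡ 1 (mod 13).

3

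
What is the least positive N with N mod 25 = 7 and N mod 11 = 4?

257

x ≡ 4 (mod 11) gives x ∈ {4, 15, 26, 37, 48, 59, 70, 81, …}.
The first of these with x mod 25 = 7 is 257.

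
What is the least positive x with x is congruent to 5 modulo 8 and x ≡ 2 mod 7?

x ≡ 2 (mod 7) gives x ∈ {2, 9, 16, 23, 30, 37}.
The first of these with x mod 8 = 5 is 37.

37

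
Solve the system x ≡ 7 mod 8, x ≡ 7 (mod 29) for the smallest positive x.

x ≡ 7 (mod 8) gives x ∈ {7}.
The first of these with x mod 29 = 7 is 7.

7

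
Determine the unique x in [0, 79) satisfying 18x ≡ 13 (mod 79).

49

The inverse of 18 mod 79 is 22 (since 18·22 = 396 ≡ 1).
Multiplying both sides by 22: x ≡ 22·13 = 286 ≡ 49 (mod 79).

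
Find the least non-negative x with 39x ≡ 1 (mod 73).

39⁻¹ ≡ 15 (mod 73) because 39·15 = 585 = 8·73 + 1.
So x ≡ 15·1 = 15 ≡ 15 (mod 73).

15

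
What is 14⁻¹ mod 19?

15

14·15 = 210 = 11·19 + 1, so 14⁻¹ ≡ 15 (mod 19).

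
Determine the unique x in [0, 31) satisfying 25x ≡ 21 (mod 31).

The inverse of 25 mod 31 is 5 (since 25·5 = 125 ≡ 1).
Multiplying both sides by 5: x ≡ 5·21 = 105 ≡ 12 (mod 31).

12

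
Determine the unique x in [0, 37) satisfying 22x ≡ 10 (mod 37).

The inverse of 22 mod 37 is 32 (since 22·32 = 704 ≡ 1).
So x ≡ 32·10 = 320 ≡ 24 (mod 37).
Check: 22·24 = 528 = 14·37 + 10.

24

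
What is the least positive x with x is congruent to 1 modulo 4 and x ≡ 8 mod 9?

17

x ≡ 1 (mod 4) gives x ∈ {1, 5, 9, 13, 17}.
The first of these with x mod 9 = 8 is 17.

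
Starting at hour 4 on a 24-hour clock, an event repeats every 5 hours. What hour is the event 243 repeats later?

19

243·5 = 1215.
1215 − 50·24 = 15, so 1215 ≡ 15 (mod 24).
(4 + 15) mod 24 = 19.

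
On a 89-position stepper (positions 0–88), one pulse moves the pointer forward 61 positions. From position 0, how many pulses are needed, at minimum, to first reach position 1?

54

89 = 1·61 + 28
61 = 2·28 + 5
28 = 5·5 + 3
5 = 1·3 + 2
3 = 1·2 + 1
2 = 2·1 + 0
Back-substituting gives 61·54 ≡ 1 (mod 89).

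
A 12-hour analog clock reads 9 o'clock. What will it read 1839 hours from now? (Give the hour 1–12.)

1839 mod 12 = 3 (since 153·12 = 1836).
9 + 3 → 12 on a 12-hour dial.

12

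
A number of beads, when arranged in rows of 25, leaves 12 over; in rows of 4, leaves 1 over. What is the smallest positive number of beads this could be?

37

x ≡ 1 (mod 4) gives x ∈ {1, 5, 9, 13, 17, 21, 25, 29, …}.
The first of these with x mod 25 = 12 is 37.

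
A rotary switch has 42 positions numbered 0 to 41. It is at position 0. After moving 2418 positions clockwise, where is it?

24

2418 = 57·42 + 24, so 2418 mod 42 = 24.
(0 + 24) mod 42 = 24.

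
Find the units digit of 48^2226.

4

Powers of 8 mod 10 repeat with period 4: 8, 4, 2, 6.
2226 leaves remainder 2 on division by 4, so 48^2226 ends in 4.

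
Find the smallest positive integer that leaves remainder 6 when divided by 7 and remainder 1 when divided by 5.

x ≡ 1 (mod 5) gives x ∈ {1, 6}.
The first of these with x mod 7 = 6 is 6.

6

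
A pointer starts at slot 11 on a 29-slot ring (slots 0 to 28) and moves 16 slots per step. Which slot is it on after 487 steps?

2

487·16 = 7792.
7792 mod 29 = 20 (since 268·29 = 7772).
(11 + 20) mod 29 = 2.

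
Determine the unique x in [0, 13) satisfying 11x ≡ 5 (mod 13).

11⁻¹ ≡ 6 (mod 13) because 11·6 = 66 = 5·13 + 1.
Multiplying both sides by 6: x ≡ 6·5 = 30 ≡ 4 (mod 13).
Check: 11·4 = 44 = 3·13 + 5.

4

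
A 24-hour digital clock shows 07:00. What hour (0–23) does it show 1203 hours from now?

Dividing 1203 by 24 gives quotient 50 and remainder 3.
(7 + 3) mod 24 = 10.

10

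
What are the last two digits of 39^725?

99

By repeated squaring mod 100: 39^1≡39, 39^2≡21, 39^4≡41, 39^8≡81, 39^16≡61, 39^32≡21, 39^64≡41, 39^128≡81, 39^256≡61, 39^512≡21.
Since 725 = 1 + 4 + 16 + 64 + 128 + 512 in binary, 39^725 ≡ 39·41·61·41·81·21 ≡ 99 (mod 100).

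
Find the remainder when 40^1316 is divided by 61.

47

Square-and-reduce mod 61: 40^1≡40, 40^2≡14, 40^4≡13, 40^8≡47, 40^16≡13, 40^32≡47, 40^64≡13, 40^128≡47, 40^256≡13, 40^512≡47, 40^1024≡13.
Since 1316 = 4 + 32 + 256 + 1024 in binary, 40^1316 ≡ 13·47·13·13 ≡ 47 (mod 61).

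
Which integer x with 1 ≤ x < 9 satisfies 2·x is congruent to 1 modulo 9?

5

2·5 = 10 = 1·9 + 1, so 2⁻¹ ≡ 5 (mod 9).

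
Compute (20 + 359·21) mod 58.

19

359·21 = 7539.
7539 mod 58 = 57 (since 129·58 = 7482).
(20 + 57) mod 58 = 19.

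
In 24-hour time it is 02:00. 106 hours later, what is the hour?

12

106 = 4·24 + 10, so 106 mod 24 = 10.
(2 + 10) mod 24 = 12.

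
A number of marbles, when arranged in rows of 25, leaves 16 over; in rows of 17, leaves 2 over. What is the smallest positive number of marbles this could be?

Since 17·3 ≡ 1 (mod 25), take x = 2 + 17·((16−2)·3 mod 25) = 2 + 17·17 = 291.
Check: 291 mod 25 = 16, 291 mod 17 = 2.

291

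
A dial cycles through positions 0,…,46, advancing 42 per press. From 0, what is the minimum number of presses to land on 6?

27

42⁻¹ ≡ 28 (mod 47) because 42·28 = 1176 = 25·47 + 1.
Multiplying both sides by 28: x ≡ 28·6 = 168 ≡ 27 (mod 47).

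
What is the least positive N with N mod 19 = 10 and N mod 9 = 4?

67

x ≡ 4 (mod 9) gives x ∈ {4, 13, 22, 31, 40, 49, 58, 67}.
The first of these with x mod 19 = 10 is 67.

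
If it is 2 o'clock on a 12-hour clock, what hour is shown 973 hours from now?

3

973 = 81·12 + 1, so 973 mod 12 = 1.
2 + 1 → 3 on a 12-hour dial.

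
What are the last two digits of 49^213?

Successive squares of 49 mod 100: 49^1≡49, 49^2≡1, 49^4≡1, 49^8≡1, 49^16≡1, 49^32≡1, 49^64≡1, 49^128≡1.
Since 213 = 1 + 4 + 16 + 64 + 128 in binary, 49^213 ≡ 49·1·1·1·1 ≡ 49 (mod 100).

49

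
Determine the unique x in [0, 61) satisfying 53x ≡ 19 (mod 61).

51

53⁻¹ ≡ 38 (mod 61) because 53·38 = 2014 = 33·61 + 1.
So x ≡ 38·19 = 722 ≡ 51 (mod 61).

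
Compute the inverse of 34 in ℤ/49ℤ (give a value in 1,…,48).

13

34·13 = 442 = 9·49 + 1, so 34⁻¹ ≡ 13 (mod 49).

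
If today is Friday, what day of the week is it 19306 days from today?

19306 = 2758·7 + 0, so 19306 mod 7 = 0.
Friday + 0 days → Friday.

Friday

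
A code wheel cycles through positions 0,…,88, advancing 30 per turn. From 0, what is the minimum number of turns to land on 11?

33

The inverse of 30 mod 89 is 3 (since 30·3 = 90 ≡ 1).
So x ≡ 3·11 = 33 ≡ 33 (mod 89).
Check: 30·33 = 990 = 11·89 + 11.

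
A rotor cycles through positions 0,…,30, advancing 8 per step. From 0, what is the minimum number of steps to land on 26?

8⁻¹ ≡ 4 (mod 31) because 8·4 = 32 = 1·31 + 1.
So x ≡ 4·26 = 104 ≡ 11 (mod 31).

11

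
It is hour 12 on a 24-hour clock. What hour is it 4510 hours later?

Dividing 4510 by 24 gives quotient 187 and remainder 22.
(12 + 22) mod 24 = 10.

10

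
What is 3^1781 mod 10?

3

Powers of 3 mod 10 repeat with period 4: 3, 9, 7, 1.
1781 mod 4 = 1, so the last digit matches 3^1 = 3.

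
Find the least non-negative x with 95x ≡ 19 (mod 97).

95⁻¹ ≡ 48 (mod 97) because 95·48 = 4560 = 47·97 + 1.
Multiplying both sides by 48: x ≡ 48·19 = 912 ≡ 39 (mod 97).
Check: 95·39 = 3705 = 38·97 + 19.

39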